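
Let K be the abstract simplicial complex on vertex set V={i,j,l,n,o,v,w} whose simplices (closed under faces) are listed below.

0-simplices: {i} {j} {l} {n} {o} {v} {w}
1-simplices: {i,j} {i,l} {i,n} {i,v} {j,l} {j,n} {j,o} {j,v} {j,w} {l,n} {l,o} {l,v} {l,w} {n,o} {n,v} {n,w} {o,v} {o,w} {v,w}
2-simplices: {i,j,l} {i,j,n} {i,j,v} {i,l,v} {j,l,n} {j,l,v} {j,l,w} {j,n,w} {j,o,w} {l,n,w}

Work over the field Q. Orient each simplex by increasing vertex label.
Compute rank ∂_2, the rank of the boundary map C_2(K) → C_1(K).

rank∂_2=8

n_0=7 n_1=19 n_2=10  [Q]
∂1: piv[ij,il,in,iv,jo,jw] rk=6  ker:jl,jn,jv,ln,lo,lv,lw,no,nv,nw,ov,ow,vw
∂2: piv[ijl,ijn,ijv,ilv,jln,jlw,jnw,jow] rk=8  ker:jlv,lnw
rk∂_2=8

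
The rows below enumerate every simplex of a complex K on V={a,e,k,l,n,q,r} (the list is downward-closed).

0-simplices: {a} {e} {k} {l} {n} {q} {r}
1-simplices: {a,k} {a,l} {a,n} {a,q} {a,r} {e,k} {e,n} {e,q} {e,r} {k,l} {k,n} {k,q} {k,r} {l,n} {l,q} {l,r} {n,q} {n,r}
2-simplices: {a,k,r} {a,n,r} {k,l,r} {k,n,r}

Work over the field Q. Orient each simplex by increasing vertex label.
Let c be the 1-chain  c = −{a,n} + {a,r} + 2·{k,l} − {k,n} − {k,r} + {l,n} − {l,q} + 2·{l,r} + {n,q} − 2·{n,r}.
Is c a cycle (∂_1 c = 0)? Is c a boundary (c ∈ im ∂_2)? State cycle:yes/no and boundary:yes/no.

n_0=7 n_1=18 n_2=4  [Q]
∂1: piv[ak,al,an,aq,ar,ek] rk=6  ker:en,eq,er,kl,kn,kq,kr,ln,lq,lr,nq,nr
∂2: piv[akr,anr,klr,knr] rk=4
∂1c = 0
c vs im∂2: residual ≠ 0 ⇒ not boundary

cycle:yes boundary:no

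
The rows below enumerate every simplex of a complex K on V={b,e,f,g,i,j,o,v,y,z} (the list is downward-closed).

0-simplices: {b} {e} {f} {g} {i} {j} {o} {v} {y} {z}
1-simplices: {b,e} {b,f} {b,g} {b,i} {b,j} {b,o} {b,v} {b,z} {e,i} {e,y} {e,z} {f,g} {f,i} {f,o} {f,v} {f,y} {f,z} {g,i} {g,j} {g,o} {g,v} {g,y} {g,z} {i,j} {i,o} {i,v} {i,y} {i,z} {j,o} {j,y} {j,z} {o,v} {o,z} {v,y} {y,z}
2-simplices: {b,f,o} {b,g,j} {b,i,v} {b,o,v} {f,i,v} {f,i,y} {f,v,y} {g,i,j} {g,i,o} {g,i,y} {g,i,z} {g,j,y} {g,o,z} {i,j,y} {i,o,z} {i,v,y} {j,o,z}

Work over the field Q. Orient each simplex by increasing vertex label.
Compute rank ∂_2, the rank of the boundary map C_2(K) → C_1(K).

n_0=10 n_1=35 n_2=17  [Q]
∂1: piv[be,bf,bg,bi,bj,bo,bv,bz,ey] rk=9  ker:ei,ez,fg,fi,fo,fv,fy,fz,gi,gj,go,gv,gy,gz,ij,io,iv,iy,iz,jo,jy,jz,ov,oz,vy,yz
∂2: piv[bfo,bgj,biv,bov,fiv,fiy,fvy,gij,gio,giy,giz,gjy,goz,joz] rk=14  ker:ijy,ioz,ivy
rk∂_2=14

rank∂_2=14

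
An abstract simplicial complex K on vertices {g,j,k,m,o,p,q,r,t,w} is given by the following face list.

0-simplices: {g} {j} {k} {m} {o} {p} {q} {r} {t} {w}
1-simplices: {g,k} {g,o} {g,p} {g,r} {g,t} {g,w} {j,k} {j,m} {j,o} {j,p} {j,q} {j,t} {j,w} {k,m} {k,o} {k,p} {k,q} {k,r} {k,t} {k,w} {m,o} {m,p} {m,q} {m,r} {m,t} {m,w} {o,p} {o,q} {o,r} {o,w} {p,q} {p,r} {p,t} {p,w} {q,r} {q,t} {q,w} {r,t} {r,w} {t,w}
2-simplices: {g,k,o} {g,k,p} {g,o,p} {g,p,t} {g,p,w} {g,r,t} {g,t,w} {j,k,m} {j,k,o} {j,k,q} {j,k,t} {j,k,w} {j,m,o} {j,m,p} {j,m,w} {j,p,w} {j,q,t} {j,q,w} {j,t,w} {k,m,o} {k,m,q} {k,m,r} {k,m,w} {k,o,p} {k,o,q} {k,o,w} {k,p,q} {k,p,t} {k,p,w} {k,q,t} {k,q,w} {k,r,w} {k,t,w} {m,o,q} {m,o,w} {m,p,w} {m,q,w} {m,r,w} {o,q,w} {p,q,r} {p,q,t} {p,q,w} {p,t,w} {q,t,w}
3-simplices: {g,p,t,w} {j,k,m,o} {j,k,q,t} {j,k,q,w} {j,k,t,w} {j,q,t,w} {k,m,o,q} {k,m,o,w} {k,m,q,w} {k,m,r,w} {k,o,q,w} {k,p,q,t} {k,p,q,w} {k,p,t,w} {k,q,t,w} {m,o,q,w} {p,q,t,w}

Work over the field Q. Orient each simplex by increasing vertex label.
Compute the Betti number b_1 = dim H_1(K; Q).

b_1=4

n_0=10 n_1=40 n_2=44 n_3=17  [Q]
∂1: piv[gk,go,gp,gr,gt,gw,jk,jm,jq] rk=9  ker:jo,jp,jt,jw,km,ko,kp,kq,kr,kt,kw,mo,mp,mq,mr,mt,mw,op,oq,or,ow,pq,pr,pt,pw,qr,qt,qw,rt,rw,tw
∂2: piv[gko,gkp,gop,gpt,gpw,grt,gtw,jkm,jko,jkq,jkt,jkw,jmo,jmp,jmw,jpw,jqt,jqw,jtw,kmq,kmr,koq,kow,kpq,kpt,krw,pqr] rk=27  ker:kmo,kmw,kop,kpw,kqt,kqw,ktw,moq,mow,mpw,mqw,mrw,oqw,pqt,pqw,ptw,qtw
∂3: piv[gptw,jkmo,jkqt,jkqw,jktw,jqtw,kmoq,kmow,kmqw,kmrw,koqw,kpqt,kpqw,kptw] rk=14  ker:kqtw,moqw,pqtw
b_1=(40−9)−27=4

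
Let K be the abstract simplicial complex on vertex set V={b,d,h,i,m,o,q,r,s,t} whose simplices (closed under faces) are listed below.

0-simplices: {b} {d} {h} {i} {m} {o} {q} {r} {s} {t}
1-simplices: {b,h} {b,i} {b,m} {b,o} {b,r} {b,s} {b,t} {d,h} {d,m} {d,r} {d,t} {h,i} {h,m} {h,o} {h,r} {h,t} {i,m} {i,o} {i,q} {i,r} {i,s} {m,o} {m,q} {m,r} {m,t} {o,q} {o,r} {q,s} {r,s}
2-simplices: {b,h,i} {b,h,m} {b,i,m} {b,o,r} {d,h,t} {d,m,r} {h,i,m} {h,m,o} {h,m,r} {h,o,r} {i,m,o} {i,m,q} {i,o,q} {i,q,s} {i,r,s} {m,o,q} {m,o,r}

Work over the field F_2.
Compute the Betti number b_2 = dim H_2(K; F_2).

n_0=10 n_1=29 n_2=17  [Z2]
∂1: piv[bh,bi,bm,bo,br,bs,bt,dh,iq] rk=9  ker:dm,dr,dt,hi,hm,ho,hr,ht,im,io,ir,is,mo,mq,mr,mt,oq,or,qs,rs
∂2: piv[bhi,bhm,bim,bor,dht,dmr,hmo,hmr,hor,imo,imq,ioq,iqs,irs] rk=14  ker:him,moq,mor
b_2=(17−14)−0=3

b_2=3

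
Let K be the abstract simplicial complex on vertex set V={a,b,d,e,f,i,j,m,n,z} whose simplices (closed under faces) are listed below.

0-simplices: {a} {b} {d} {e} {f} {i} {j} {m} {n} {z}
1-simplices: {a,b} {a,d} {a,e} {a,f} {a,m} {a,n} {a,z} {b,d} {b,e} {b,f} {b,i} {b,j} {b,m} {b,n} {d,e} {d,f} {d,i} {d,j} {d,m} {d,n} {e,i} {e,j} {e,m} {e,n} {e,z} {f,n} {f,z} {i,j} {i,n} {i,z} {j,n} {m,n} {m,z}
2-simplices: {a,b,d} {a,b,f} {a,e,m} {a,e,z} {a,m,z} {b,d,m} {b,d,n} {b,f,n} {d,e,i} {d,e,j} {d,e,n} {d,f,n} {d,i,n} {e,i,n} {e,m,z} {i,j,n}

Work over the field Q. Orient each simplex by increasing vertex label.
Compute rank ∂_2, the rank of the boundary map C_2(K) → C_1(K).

n_0=10 n_1=33 n_2=16  [Q]
∂1: piv[ab,ad,ae,af,am,an,az,bi,bj] rk=9  ker:bd,be,bf,bm,bn,de,df,di,dj,dm,dn,ei,ej,em,en,ez,fn,fz,ij,in,iz,jn,mn,mz
∂2: piv[abd,abf,aem,aez,amz,bdm,bdn,bfn,dei,dej,den,dfn,din,ijn] rk=14  ker:ein,emz
rk∂_2=14

rank∂_2=14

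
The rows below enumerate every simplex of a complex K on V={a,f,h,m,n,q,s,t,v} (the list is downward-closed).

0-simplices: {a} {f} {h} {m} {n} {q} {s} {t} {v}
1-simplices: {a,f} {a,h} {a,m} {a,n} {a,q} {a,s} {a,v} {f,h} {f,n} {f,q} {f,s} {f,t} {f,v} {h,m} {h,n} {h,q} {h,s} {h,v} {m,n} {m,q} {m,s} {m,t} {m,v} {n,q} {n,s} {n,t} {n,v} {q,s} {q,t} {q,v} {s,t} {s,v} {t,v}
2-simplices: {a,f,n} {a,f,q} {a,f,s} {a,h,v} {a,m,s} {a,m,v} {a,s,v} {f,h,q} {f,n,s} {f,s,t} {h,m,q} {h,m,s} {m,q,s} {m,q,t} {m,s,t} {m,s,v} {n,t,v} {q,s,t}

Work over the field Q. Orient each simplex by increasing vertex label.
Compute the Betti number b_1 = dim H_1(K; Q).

b_1=9

n_0=9 n_1=33 n_2=18  [Q]
∂1: piv[af,ah,am,an,aq,as,av,ft] rk=8  ker:fh,fn,fq,fs,fv,hm,hn,hq,hs,hv,mn,mq,ms,mt,mv,nq,ns,nt,nv,qs,qt,qv,st,sv,tv
∂2: piv[afn,afq,afs,ahv,ams,amv,asv,fhq,fns,fst,hmq,hms,mqs,mqt,mst,ntv] rk=16  ker:msv,qst
b_1=(33−8)−16=9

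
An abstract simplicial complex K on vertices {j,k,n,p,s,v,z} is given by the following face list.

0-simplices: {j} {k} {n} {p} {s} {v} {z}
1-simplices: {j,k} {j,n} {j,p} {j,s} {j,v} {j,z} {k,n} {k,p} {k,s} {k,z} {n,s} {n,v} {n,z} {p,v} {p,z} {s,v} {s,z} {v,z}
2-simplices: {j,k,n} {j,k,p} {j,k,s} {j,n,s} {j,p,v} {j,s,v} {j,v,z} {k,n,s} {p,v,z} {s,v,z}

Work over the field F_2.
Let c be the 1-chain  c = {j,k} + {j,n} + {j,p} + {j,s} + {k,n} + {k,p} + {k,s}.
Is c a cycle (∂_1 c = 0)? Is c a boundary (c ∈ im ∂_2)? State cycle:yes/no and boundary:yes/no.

n_0=7 n_1=18 n_2=10  [Z2]
∂1: piv[jk,jn,jp,js,jv,jz] rk=6  ker:kn,kp,ks,kz,ns,nv,nz,pv,pz,sv,sz,vz
∂2: piv[jkn,jkp,jks,jns,jpv,jsv,jvz,pvz,svz] rk=9  ker:kns
∂1c = 0
c vs im∂2: reduces to 0 ⇒ boundary

cycle:yes boundary:yes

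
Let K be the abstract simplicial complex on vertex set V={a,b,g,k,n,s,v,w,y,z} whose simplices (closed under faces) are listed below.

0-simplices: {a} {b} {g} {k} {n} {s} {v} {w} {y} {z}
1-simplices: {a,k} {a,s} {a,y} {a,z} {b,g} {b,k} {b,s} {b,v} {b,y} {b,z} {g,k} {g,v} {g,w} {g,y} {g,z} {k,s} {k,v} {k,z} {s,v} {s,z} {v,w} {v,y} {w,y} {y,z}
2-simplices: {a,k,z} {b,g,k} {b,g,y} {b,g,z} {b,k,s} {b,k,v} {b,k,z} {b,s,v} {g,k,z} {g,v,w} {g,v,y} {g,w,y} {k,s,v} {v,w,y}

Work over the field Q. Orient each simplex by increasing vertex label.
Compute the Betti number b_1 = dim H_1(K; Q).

b_1=5

n_0=10 n_1=24 n_2=14  [Q]
∂1: piv[ak,as,ay,az,bg,bk,bv,gw] rk=8  ker:bs,by,bz,gk,gv,gy,gz,ks,kv,kz,sv,sz,vw,vy,wy,yz
∂2: piv[akz,bgk,bgy,bgz,bks,bkv,bkz,bsv,gvw,gvy,gwy] rk=11  ker:gkz,ksv,vwy
b_1=(24−8)−11=5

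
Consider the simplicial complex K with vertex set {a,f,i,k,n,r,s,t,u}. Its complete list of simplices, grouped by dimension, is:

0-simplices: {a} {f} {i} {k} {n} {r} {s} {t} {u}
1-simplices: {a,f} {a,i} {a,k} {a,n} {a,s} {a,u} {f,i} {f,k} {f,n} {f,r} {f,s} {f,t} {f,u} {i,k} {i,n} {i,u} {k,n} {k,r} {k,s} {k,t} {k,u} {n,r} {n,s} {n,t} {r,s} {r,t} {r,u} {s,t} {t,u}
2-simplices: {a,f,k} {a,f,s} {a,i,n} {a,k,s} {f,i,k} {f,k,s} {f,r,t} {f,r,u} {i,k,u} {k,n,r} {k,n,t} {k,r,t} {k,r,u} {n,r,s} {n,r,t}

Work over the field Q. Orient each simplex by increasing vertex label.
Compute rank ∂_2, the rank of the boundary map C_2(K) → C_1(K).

rank∂_2=13

n_0=9 n_1=29 n_2=15  [Q]
∂1: piv[af,ai,ak,an,as,au,fr,ft] rk=8  ker:fi,fk,fn,fs,fu,ik,in,iu,kn,kr,ks,kt,ku,nr,ns,nt,rs,rt,ru,st,tu
∂2: piv[afk,afs,ain,aks,fik,frt,fru,iku,knr,knt,krt,kru,nrs] rk=13  ker:fks,nrt
rk∂_2=13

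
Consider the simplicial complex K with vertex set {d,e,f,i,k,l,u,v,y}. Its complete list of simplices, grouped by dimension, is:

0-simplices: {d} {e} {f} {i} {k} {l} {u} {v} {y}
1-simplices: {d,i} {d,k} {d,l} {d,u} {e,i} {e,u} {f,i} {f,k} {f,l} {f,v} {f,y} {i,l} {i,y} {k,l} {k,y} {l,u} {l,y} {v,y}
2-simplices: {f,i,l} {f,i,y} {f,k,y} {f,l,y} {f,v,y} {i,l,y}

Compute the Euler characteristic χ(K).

χ(K)=-3

n_0=9 n_1=18 n_2=6
χ=+9−18+6=-3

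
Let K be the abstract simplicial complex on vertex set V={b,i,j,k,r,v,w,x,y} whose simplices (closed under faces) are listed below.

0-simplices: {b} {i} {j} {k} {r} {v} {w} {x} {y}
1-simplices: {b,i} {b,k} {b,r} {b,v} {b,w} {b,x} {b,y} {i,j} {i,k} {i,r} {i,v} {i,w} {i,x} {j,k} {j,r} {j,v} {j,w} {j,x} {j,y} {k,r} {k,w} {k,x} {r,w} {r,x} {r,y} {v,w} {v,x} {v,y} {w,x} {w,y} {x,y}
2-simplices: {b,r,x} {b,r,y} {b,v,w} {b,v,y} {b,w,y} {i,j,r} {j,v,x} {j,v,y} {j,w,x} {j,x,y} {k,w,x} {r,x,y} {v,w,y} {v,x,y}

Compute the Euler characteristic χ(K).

n_0=9 n_1=31 n_2=14
χ=+9−31+14=-8

χ(K)=-8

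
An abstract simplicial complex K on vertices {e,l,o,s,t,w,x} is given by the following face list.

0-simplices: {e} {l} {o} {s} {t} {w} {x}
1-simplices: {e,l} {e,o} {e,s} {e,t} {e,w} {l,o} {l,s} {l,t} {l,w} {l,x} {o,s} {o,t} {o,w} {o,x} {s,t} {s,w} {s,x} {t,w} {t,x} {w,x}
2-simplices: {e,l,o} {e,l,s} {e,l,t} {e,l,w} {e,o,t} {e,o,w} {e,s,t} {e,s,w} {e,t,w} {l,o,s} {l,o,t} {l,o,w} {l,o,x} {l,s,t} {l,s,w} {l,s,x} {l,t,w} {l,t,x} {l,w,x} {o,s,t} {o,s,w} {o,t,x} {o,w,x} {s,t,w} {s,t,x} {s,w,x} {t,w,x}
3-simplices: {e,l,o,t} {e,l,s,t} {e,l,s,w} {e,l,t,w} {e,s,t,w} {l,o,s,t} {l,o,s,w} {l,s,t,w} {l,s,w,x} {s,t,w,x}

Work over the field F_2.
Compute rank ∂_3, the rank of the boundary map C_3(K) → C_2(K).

rank∂_3=9

n_0=7 n_1=20 n_2=27 n_3=10  [Z2]
∂1: piv[el,eo,es,et,ew,lx] rk=6  ker:lo,ls,lt,lw,os,ot,ow,ox,st,sw,sx,tw,tx,wx
∂2: piv[elo,els,elt,elw,eot,eow,est,esw,etw,los,lox,lsx,ltx,lwx] rk=14  ker:lot,low,lst,lsw,ltw,ost,osw,otx,owx,stw,stx,swx,twx
∂3: piv[elot,elst,elsw,eltw,estw,lost,losw,lswx,stwx] rk=9  ker:lstw
rk∂_3=9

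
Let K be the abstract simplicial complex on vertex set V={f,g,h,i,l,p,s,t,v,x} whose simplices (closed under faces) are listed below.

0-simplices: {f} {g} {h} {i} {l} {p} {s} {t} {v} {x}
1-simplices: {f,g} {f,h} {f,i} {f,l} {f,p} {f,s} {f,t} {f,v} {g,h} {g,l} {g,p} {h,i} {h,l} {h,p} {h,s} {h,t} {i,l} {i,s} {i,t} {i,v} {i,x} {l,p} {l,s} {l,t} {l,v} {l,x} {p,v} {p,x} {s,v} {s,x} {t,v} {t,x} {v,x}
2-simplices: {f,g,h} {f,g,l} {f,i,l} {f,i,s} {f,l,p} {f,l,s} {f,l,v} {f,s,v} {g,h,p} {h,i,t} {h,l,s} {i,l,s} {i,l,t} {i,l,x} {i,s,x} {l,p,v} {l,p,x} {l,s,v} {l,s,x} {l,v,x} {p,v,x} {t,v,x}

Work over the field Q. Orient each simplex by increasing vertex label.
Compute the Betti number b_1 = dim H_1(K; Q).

b_1=6

n_0=10 n_1=33 n_2=22  [Q]
∂1: piv[fg,fh,fi,fl,fp,fs,ft,fv,ix] rk=9  ker:gh,gl,gp,hi,hl,hp,hs,ht,il,is,it,iv,lp,ls,lt,lv,lx,pv,px,sv,sx,tv,tx,vx
∂2: piv[fgh,fgl,fil,fis,flp,fls,flv,fsv,ghp,hit,hls,ilt,ilx,isx,lpv,lpx,lvx,tvx] rk=18  ker:ils,lsv,lsx,pvx
b_1=(33−9)−18=6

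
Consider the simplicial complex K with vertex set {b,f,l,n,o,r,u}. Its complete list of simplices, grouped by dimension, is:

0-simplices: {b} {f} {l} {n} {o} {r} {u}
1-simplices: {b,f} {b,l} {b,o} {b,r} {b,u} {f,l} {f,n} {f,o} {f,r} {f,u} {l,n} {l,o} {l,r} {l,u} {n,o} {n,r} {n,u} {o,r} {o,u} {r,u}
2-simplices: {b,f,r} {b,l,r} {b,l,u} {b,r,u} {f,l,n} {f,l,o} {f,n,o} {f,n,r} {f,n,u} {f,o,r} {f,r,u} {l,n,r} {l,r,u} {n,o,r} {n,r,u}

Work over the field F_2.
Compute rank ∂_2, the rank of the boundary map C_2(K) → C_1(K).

rank∂_2=12

n_0=7 n_1=20 n_2=15  [Z2]
∂1: piv[bf,bl,bo,br,bu,fn] rk=6  ker:fl,fo,fr,fu,ln,lo,lr,lu,no,nr,nu,or,ou,ru
∂2: piv[bfr,blr,blu,bru,fln,flo,fno,fnr,fnu,for,fru,lnr] rk=12  ker:lru,nor,nru
rk∂_2=12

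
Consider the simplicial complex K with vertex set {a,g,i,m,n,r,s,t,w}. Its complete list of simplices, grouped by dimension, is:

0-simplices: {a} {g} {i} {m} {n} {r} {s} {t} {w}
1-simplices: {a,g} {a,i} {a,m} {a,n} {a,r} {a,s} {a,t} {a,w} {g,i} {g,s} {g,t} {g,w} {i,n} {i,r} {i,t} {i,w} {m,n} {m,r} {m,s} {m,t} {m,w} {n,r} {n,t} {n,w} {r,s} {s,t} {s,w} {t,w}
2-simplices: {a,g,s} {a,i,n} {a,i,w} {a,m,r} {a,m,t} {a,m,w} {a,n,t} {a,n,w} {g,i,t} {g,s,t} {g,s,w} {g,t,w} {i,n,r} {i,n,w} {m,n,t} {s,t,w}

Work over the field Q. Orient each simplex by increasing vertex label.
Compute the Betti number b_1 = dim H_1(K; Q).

b_1=6

n_0=9 n_1=28 n_2=16  [Q]
∂1: piv[ag,ai,am,an,ar,as,at,aw] rk=8  ker:gi,gs,gt,gw,in,ir,it,iw,mn,mr,ms,mt,mw,nr,nt,nw,rs,st,sw,tw
∂2: piv[ags,ain,aiw,amr,amt,amw,ant,anw,git,gst,gsw,gtw,inr,mnt] rk=14  ker:inw,stw
b_1=(28−8)−14=6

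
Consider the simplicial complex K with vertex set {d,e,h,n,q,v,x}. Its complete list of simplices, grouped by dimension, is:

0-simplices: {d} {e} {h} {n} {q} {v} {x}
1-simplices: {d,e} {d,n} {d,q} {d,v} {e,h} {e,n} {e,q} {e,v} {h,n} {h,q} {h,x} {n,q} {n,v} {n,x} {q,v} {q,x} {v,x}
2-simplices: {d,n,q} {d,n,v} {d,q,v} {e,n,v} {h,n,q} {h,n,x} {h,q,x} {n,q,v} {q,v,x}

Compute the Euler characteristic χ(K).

n_0=7 n_1=17 n_2=9
χ=+7−17+9=-1

χ(K)=-1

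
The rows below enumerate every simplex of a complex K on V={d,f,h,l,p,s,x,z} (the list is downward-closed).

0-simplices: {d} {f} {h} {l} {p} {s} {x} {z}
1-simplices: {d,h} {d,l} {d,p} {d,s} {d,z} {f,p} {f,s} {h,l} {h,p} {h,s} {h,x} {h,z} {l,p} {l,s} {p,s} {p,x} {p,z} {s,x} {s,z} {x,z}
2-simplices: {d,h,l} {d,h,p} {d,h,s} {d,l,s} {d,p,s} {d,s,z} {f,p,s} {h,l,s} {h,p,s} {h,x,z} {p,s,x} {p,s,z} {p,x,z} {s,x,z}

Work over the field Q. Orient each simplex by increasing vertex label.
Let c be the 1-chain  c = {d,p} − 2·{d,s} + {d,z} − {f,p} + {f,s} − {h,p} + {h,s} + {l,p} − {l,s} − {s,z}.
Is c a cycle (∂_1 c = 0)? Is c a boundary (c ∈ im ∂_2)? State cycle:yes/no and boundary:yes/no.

cycle:yes boundary:no

n_0=8 n_1=20 n_2=14  [Q]
∂1: piv[dh,dl,dp,ds,dz,fp,hx] rk=7  ker:fs,hl,hp,hs,hz,lp,ls,ps,px,pz,sx,sz,xz
∂2: piv[dhl,dhp,dhs,dls,dps,dsz,fps,hxz,psx,psz,pxz] rk=11  ker:hls,hps,sxz
∂1c = 0
c vs im∂2: residual ≠ 0 ⇒ not boundary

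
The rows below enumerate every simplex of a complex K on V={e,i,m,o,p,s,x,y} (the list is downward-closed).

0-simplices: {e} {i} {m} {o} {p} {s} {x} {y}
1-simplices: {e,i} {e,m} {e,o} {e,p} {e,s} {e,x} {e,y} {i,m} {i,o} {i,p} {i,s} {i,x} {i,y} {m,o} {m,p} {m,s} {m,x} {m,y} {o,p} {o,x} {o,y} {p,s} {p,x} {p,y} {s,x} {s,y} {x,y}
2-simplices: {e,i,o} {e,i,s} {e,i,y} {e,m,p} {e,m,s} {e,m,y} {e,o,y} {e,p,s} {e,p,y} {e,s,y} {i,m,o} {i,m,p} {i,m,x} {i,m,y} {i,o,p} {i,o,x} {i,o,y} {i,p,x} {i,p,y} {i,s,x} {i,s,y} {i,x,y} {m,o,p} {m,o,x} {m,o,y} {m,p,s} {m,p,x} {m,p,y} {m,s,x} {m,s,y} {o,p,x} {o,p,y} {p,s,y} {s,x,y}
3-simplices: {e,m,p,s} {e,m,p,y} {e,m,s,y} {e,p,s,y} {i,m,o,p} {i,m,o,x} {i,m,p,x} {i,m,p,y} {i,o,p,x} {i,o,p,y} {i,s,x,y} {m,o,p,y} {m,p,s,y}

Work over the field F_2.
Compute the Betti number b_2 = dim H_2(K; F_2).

b_2=3

n_0=8 n_1=27 n_2=34 n_3=13  [Z2]
∂1: piv[ei,em,eo,ep,es,ex,ey] rk=7  ker:im,io,ip,is,ix,iy,mo,mp,ms,mx,my,op,ox,oy,ps,px,py,sx,sy,xy
∂2: piv[eio,eis,eiy,emp,ems,emy,eoy,eps,epy,esy,imo,imp,imx,imy,iop,iox,ipx,isx,ixy] rk=19  ker:ioy,ipy,isy,mop,mox,moy,mps,mpx,mpy,msx,msy,opx,opy,psy,sxy
∂3: piv[emps,empy,emsy,epsy,imop,imox,impx,impy,iopx,iopy,isxy,mopy] rk=12  ker:mpsy
b_2=(34−19)−12=3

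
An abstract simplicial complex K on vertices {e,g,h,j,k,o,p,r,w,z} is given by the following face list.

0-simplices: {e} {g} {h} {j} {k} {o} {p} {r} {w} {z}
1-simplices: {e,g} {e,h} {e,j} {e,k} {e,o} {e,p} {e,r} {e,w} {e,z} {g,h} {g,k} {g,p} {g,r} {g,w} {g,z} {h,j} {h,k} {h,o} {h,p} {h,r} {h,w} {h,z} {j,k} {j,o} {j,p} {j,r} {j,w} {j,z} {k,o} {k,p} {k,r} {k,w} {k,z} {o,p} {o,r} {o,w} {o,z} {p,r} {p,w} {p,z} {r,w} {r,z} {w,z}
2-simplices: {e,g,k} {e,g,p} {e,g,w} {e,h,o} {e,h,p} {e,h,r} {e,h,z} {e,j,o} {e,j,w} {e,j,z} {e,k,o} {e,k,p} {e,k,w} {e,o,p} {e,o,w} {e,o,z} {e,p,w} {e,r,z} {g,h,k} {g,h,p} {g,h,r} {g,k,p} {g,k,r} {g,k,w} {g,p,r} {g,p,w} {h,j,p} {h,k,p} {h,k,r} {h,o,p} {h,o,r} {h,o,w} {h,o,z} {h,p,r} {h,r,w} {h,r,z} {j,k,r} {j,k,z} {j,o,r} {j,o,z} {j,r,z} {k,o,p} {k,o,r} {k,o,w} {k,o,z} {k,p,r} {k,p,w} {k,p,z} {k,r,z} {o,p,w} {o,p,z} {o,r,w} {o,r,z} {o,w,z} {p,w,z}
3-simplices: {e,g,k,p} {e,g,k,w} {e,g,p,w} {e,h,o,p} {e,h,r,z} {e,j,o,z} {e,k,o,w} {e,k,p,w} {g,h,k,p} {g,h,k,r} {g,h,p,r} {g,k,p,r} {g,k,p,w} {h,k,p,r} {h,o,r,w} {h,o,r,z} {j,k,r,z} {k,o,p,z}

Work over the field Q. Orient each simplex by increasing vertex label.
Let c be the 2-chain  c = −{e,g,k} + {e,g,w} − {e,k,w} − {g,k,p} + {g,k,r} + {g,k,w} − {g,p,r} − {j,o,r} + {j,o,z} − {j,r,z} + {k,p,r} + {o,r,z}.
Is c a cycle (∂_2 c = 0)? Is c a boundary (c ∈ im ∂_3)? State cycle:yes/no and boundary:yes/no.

cycle:yes boundary:no

n_0=10 n_1=43 n_2=55 n_3=18  [Q]
∂1: piv[eg,eh,ej,ek,eo,ep,er,ew,ez] rk=9  ker:gh,gk,gp,gr,gw,gz,hj,hk,ho,hp,hr,hw,hz,jk,jo,jp,jr,jw,jz,ko,kp,kr,kw,kz,op,or,ow,oz,pr,pw,pz,rw,rz,wz
∂2: piv[egk,egp,egw,eho,ehp,ehr,ehz,ejo,ejw,ejz,eko,ekp,ekw,eop,eow,eoz,epw,erz,ghk,ghp,ghr,gkr,gpr,hjp,hor,how,hrw,jkr,jkz,jor,kpz,owz] rk=32  ker:gkp,gkw,gpw,hkp,hkr,hop,hoz,hpr,hrz,joz,jrz,kop,kor,kow,koz,kpr,kpw,krz,opw,opz,orw,orz,pwz
∂3: piv[egkp,egkw,egpw,ehop,ehrz,ejoz,ekow,ekpw,ghkp,ghkr,ghpr,gkpr,horw,horz,jkrz,kopz] rk=16  ker:gkpw,hkpr
∂2c = 0
c vs im∂3: residual ≠ 0 ⇒ not boundary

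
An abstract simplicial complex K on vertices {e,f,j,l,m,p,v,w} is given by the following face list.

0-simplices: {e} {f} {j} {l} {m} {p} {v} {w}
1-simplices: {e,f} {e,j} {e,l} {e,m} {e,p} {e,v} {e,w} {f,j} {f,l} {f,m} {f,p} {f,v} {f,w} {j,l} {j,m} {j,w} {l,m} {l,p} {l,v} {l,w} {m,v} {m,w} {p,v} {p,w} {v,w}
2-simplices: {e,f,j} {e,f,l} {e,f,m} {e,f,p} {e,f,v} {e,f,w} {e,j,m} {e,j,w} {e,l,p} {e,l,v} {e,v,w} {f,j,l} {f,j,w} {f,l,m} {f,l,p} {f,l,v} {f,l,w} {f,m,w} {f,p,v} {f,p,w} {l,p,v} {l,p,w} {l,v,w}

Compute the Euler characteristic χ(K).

χ(K)=6

n_0=8 n_1=25 n_2=23
χ=+8−25+23=6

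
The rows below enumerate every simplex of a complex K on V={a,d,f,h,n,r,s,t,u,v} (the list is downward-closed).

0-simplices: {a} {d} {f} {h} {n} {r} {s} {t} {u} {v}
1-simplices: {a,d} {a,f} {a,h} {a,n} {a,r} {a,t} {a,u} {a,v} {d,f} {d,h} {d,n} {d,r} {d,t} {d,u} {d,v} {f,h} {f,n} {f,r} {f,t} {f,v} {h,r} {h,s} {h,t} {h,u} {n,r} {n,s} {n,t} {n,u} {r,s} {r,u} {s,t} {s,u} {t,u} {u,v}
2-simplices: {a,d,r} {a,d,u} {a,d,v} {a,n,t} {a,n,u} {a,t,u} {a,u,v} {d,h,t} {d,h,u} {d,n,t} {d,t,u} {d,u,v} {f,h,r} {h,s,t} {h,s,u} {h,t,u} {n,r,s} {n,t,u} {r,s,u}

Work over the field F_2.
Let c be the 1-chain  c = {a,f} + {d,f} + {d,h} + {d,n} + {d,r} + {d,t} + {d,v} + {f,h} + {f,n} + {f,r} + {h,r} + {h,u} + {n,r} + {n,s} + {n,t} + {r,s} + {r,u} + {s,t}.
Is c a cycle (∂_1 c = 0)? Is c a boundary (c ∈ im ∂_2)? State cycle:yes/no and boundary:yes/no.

n_0=10 n_1=34 n_2=19  [Z2]
∂1: piv[ad,af,ah,an,ar,at,au,av,hs] rk=9  ker:df,dh,dn,dr,dt,du,dv,fh,fn,fr,ft,fv,hr,ht,hu,nr,ns,nt,nu,rs,ru,st,su,tu,uv
∂2: piv[adr,adu,adv,ant,anu,atu,auv,dht,dhu,dnt,dtu,fhr,hst,hsu,nrs,rsu] rk=16  ker:duv,htu,ntu
∂1c = {a} + {f} + {n} + {s} + {t} + {v}

cycle:no boundary:no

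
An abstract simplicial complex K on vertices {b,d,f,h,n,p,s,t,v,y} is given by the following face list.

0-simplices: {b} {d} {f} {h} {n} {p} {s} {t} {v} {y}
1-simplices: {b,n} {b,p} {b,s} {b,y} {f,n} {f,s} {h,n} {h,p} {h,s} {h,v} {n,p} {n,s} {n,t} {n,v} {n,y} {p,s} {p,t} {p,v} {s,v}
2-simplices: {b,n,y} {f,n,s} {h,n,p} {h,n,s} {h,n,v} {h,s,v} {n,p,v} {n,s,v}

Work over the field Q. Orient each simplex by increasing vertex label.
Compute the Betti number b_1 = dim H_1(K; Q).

n_0=10 n_1=19 n_2=8  [Q]
∂1: piv[bn,bp,bs,by,fn,hn,hv,nt] rk=8  ker:fs,hp,hs,np,ns,nv,ny,ps,pt,pv,sv
∂2: piv[bny,fns,hnp,hns,hnv,hsv,npv] rk=7  ker:nsv
b_1=(19−8)−7=4

b_1=4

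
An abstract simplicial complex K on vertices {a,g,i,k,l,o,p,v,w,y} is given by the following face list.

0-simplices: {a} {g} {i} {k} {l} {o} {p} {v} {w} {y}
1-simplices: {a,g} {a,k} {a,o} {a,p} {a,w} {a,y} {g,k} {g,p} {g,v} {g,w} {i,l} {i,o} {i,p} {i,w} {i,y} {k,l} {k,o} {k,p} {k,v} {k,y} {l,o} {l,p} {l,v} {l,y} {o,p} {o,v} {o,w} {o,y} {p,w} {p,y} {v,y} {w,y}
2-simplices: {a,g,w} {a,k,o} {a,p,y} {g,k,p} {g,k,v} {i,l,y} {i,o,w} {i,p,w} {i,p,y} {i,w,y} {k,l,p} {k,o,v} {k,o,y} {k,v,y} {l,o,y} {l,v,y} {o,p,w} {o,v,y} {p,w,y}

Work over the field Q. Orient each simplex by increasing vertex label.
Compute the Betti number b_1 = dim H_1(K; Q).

b_1=6

n_0=10 n_1=32 n_2=19  [Q]
∂1: piv[ag,ak,ao,ap,aw,ay,gv,il,io] rk=9  ker:gk,gp,gw,ip,iw,iy,kl,ko,kp,kv,ky,lo,lp,lv,ly,op,ov,ow,oy,pw,py,vy,wy
∂2: piv[agw,ako,apy,gkp,gkv,ily,iow,ipw,ipy,iwy,klp,kov,koy,kvy,loy,lvy,opw] rk=17  ker:ovy,pwy
b_1=(32−9)−17=6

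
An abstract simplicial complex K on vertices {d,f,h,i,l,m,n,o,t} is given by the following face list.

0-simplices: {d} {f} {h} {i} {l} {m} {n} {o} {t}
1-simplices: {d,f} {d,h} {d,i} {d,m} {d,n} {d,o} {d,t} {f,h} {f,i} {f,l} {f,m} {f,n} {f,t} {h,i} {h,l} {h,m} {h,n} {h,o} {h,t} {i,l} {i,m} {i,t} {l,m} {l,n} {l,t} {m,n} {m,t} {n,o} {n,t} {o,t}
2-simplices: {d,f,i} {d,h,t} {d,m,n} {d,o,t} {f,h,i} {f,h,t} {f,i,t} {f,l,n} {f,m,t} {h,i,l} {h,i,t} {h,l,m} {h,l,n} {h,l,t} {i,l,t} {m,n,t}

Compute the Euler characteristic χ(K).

n_0=9 n_1=30 n_2=16
χ=+9−30+16=-5

χ(K)=-5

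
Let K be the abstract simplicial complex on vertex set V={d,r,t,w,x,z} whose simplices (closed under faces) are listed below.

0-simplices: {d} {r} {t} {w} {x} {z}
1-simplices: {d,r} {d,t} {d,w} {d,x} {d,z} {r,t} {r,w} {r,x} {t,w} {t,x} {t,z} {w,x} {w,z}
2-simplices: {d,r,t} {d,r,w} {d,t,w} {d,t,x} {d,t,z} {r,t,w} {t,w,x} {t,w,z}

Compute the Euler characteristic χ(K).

χ(K)=1

n_0=6 n_1=13 n_2=8
χ=+6−13+8=1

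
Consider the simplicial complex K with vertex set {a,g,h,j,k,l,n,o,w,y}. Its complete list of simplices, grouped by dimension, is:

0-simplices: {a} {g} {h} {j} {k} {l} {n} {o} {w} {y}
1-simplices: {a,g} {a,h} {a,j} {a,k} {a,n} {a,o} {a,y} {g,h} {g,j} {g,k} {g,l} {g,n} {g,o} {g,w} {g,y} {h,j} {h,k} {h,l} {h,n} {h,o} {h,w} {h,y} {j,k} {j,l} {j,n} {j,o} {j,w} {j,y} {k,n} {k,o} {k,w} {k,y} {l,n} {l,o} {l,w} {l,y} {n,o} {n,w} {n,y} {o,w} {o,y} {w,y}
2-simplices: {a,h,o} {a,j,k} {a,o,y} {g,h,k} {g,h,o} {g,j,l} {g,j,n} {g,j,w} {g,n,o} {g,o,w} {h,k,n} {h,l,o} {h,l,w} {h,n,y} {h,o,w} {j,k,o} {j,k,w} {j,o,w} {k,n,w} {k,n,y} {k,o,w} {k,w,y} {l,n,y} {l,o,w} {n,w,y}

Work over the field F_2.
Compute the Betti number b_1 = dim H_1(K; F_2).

b_1=11

n_0=10 n_1=42 n_2=25  [Z2]
∂1: piv[ag,ah,aj,ak,an,ao,ay,gl,gw] rk=9  ker:gh,gj,gk,gn,go,gy,hj,hk,hl,hn,ho,hw,hy,jk,jl,jn,jo,jw,jy,kn,ko,kw,ky,ln,lo,lw,ly,no,nw,ny,ow,oy,wy
∂2: piv[aho,ajk,aoy,ghk,gho,gjl,gjn,gjw,gno,gow,hkn,hlo,hlw,hny,how,jko,jkw,jow,knw,kny,kwy,lny] rk=22  ker:kow,low,nwy
b_1=(42−9)−22=11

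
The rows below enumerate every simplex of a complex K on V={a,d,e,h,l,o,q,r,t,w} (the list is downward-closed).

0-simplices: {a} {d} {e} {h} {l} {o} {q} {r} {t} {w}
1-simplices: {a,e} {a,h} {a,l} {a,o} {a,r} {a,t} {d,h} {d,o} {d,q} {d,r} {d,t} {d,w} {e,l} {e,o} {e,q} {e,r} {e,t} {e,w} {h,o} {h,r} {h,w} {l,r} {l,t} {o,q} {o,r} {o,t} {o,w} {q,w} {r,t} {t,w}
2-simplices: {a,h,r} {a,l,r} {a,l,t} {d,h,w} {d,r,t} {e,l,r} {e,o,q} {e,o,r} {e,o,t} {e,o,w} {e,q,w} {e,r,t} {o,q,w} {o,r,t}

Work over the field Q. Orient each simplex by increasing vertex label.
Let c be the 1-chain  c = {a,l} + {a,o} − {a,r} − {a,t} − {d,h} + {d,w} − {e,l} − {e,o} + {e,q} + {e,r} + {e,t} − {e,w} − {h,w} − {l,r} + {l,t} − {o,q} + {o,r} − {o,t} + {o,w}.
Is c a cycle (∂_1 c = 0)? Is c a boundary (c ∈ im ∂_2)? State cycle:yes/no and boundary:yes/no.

n_0=10 n_1=30 n_2=14  [Q]
∂1: piv[ae,ah,al,ao,ar,at,dh,dq,dw] rk=9  ker:do,dr,dt,el,eo,eq,er,et,ew,ho,hr,hw,lr,lt,oq,or,ot,ow,qw,rt,tw
∂2: piv[ahr,alr,alt,dhw,drt,elr,eoq,eor,eot,eow,eqw,ert] rk=12  ker:oqw,ort
∂1c = 0
c vs im∂2: residual ≠ 0 ⇒ not boundary

cycle:yes boundary:no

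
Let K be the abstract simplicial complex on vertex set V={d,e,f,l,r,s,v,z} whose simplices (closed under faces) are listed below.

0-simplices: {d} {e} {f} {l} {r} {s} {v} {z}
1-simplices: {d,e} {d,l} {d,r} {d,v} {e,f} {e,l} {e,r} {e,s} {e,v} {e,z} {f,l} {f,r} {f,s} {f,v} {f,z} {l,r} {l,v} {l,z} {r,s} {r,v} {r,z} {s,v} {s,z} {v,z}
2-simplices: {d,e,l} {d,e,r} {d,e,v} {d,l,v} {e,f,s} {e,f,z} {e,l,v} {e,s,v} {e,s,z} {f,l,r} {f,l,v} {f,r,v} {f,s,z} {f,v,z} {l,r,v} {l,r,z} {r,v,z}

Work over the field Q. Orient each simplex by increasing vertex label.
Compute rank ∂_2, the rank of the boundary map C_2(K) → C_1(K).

rank∂_2=14

n_0=8 n_1=24 n_2=17  [Q]
∂1: piv[de,dl,dr,dv,ef,es,ez] rk=7  ker:el,er,ev,fl,fr,fs,fv,fz,lr,lv,lz,rs,rv,rz,sv,sz,vz
∂2: piv[del,der,dev,dlv,efs,efz,esv,esz,flr,flv,frv,fvz,lrz,rvz] rk=14  ker:elv,fsz,lrv
rk∂_2=14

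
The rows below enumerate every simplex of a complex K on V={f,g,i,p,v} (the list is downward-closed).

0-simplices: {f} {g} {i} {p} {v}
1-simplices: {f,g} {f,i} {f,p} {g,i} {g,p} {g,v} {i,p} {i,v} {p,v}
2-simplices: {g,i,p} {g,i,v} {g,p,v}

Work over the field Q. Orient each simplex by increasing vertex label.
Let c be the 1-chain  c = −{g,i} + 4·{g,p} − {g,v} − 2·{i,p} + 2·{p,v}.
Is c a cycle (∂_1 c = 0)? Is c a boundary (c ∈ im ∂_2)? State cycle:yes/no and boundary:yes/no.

cycle:no boundary:no

n_0=5 n_1=9 n_2=3  [Q]
∂1: piv[fg,fi,fp,gv] rk=4  ker:gi,gp,ip,iv,pv
∂2: piv[gip,giv,gpv] rk=3
∂1c = −2·{g} + {i} + {v}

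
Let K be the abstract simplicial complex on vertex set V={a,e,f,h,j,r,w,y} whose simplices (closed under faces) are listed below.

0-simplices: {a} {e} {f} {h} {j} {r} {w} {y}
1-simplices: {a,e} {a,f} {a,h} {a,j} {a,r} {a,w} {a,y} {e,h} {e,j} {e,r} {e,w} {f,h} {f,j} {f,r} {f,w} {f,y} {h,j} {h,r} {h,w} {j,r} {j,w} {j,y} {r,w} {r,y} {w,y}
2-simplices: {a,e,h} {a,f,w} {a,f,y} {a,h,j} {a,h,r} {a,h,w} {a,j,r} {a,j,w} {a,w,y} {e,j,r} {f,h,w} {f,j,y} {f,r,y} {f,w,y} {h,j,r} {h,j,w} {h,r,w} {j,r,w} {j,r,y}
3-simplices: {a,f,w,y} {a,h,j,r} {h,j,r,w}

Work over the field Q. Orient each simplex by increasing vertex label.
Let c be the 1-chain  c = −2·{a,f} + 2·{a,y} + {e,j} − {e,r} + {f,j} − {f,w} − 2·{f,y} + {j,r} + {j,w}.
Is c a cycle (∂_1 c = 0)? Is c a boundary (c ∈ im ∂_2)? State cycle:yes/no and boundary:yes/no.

cycle:yes boundary:no

n_0=8 n_1=25 n_2=19 n_3=3  [Q]
∂1: piv[ae,af,ah,aj,ar,aw,ay] rk=7  ker:eh,ej,er,ew,fh,fj,fr,fw,fy,hj,hr,hw,jr,jw,jy,rw,ry,wy
∂2: piv[aeh,afw,afy,ahj,ahr,ahw,ajr,ajw,awy,ejr,fhw,fjy,fry,hrw,jry] rk=15  ker:fwy,hjr,hjw,jrw
∂3: piv[afwy,ahjr,hjrw] rk=3
∂1c = 0
c vs im∂2: residual ≠ 0 ⇒ not boundary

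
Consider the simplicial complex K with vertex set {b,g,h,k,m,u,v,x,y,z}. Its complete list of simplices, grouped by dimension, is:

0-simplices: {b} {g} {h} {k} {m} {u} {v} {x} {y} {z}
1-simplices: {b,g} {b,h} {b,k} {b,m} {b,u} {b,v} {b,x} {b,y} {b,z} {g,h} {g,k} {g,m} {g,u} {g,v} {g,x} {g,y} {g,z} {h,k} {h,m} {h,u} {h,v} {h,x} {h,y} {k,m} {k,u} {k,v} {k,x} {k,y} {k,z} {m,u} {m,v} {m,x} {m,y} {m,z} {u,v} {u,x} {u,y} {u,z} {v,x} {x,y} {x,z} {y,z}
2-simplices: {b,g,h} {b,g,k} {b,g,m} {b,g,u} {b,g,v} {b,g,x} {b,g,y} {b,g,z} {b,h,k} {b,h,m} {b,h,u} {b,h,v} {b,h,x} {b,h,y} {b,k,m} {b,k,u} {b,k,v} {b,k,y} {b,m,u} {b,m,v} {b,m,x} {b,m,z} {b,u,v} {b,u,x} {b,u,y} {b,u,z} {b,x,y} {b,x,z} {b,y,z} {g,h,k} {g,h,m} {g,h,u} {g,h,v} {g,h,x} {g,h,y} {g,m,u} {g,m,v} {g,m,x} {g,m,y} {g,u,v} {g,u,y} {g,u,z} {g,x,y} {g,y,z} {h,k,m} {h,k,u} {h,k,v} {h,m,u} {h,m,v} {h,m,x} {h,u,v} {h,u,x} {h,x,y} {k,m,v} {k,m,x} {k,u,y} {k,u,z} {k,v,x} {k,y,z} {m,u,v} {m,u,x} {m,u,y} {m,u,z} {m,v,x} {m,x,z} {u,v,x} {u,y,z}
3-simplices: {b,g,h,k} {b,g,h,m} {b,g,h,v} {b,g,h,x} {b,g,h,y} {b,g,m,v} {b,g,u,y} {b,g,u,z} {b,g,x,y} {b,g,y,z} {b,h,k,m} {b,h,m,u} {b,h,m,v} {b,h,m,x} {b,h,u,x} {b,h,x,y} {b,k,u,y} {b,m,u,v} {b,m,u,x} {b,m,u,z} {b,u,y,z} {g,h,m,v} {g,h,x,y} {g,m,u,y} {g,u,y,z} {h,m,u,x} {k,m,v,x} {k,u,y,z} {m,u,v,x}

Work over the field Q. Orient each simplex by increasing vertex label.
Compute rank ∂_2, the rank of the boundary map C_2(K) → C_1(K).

n_0=10 n_1=42 n_2=67 n_3=29  [Q]
∂1: piv[bg,bh,bk,bm,bu,bv,bx,by,bz] rk=9  ker:gh,gk,gm,gu,gv,gx,gy,gz,hk,hm,hu,hv,hx,hy,km,ku,kv,kx,ky,kz,mu,mv,mx,my,mz,uv,ux,uy,uz,vx,xy,xz,yz
∂2: piv[bgh,bgk,bgm,bgu,bgv,bgx,bgy,bgz,bhk,bhm,bhu,bhv,bhx,bhy,bkm,bku,bkv,bky,bmu,bmv,bmx,bmz,buv,bux,buy,buz,bxy,bxz,byz,gmy,kmx,kuz,kvx] rk=33  ker:ghk,ghm,ghu,ghv,ghx,ghy,gmu,gmv,gmx,guv,guy,guz,gxy,gyz,hkm,hku,hkv,hmu,hmv,hmx,huv,hux,hxy,kmv,kuy,kyz,muv,mux,muy,muz,mvx,mxz,uvx,uyz
∂3: piv[bghk,bghm,bghv,bghx,bghy,bgmv,bguy,bguz,bgxy,bgyz,bhkm,bhmu,bhmv,bhmx,bhux,bhxy,bkuy,bmuv,bmux,bmuz,buyz,gmuy,kmvx,kuyz,muvx] rk=25  ker:ghmv,ghxy,guyz,hmux
rk∂_2=33

rank∂_2=33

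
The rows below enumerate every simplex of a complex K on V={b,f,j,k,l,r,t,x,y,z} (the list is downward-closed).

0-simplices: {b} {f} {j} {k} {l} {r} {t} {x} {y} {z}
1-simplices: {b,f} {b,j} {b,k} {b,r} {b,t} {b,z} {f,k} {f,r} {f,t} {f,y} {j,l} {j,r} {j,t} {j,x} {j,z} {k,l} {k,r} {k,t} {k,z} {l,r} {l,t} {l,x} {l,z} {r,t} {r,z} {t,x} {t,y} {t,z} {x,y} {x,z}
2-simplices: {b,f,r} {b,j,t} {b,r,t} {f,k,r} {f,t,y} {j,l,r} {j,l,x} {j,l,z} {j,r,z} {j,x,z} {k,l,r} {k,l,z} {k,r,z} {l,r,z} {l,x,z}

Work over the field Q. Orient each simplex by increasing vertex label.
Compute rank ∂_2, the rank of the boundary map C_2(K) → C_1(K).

n_0=10 n_1=30 n_2=15  [Q]
∂1: piv[bf,bj,bk,br,bt,bz,fy,jl,jx] rk=9  ker:fk,fr,ft,jr,jt,jz,kl,kr,kt,kz,lr,lt,lx,lz,rt,rz,tx,ty,tz,xy,xz
∂2: piv[bfr,bjt,brt,fkr,fty,jlr,jlx,jlz,jrz,jxz,klr,klz] rk=12  ker:krz,lrz,lxz
rk∂_2=12

rank∂_2=12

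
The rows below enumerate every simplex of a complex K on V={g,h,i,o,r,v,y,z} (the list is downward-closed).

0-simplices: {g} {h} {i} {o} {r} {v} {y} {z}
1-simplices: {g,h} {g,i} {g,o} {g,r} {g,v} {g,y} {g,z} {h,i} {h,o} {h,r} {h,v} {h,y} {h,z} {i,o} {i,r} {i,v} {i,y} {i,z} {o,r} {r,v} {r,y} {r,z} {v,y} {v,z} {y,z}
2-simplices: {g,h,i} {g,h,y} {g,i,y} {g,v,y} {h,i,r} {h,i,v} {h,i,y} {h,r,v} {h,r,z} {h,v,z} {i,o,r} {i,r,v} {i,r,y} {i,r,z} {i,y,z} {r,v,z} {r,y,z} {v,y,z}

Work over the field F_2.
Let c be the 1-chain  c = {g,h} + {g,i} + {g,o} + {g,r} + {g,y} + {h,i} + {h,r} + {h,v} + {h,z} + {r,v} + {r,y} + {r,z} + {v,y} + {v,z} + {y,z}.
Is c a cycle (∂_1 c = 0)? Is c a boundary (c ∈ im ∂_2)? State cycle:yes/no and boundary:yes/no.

cycle:no boundary:no

n_0=8 n_1=25 n_2=18  [Z2]
∂1: piv[gh,gi,go,gr,gv,gy,gz] rk=7  ker:hi,ho,hr,hv,hy,hz,io,ir,iv,iy,iz,or,rv,ry,rz,vy,vz,yz
∂2: piv[ghi,ghy,giy,gvy,hir,hiv,hrv,hrz,hvz,ior,iry,irz,iyz,vyz] rk=14  ker:hiy,irv,rvz,ryz
∂1c = {g} + {h} + {o} + {r}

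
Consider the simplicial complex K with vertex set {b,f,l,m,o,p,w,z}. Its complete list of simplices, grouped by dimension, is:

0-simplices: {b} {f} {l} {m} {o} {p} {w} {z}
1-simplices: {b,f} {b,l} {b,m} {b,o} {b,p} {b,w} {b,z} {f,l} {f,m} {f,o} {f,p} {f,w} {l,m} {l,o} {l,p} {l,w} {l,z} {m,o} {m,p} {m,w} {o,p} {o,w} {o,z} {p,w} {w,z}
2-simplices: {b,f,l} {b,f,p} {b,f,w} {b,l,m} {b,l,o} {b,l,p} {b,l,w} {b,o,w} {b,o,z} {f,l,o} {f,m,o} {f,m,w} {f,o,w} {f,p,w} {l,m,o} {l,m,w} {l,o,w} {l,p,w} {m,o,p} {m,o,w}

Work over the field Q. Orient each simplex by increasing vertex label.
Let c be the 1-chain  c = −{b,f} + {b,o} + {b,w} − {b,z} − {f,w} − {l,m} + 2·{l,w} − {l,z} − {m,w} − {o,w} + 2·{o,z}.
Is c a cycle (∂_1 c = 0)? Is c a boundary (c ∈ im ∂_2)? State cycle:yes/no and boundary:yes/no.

n_0=8 n_1=25 n_2=20  [Q]
∂1: piv[bf,bl,bm,bo,bp,bw,bz] rk=7  ker:fl,fm,fo,fp,fw,lm,lo,lp,lw,lz,mo,mp,mw,op,ow,oz,pw,wz
∂2: piv[bfl,bfp,bfw,blm,blo,blp,blw,bow,boz,flo,fmo,fmw,fpw,lmo,mop] rk=15  ker:fow,lmw,low,lpw,mow
∂1c = 0
c vs im∂2: residual ≠ 0 ⇒ not boundary

cycle:yes boundary:no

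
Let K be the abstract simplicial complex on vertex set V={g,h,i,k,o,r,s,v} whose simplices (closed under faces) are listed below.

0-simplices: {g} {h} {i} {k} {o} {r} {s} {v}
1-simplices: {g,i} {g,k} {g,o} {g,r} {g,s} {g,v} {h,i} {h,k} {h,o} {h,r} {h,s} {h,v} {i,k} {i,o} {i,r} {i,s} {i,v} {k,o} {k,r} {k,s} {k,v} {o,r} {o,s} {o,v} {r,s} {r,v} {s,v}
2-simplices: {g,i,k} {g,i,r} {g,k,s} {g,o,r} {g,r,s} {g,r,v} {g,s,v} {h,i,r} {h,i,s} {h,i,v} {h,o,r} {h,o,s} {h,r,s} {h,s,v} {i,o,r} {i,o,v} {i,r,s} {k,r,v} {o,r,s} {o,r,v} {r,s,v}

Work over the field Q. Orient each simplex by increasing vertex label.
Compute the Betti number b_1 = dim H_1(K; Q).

n_0=8 n_1=27 n_2=21  [Q]
∂1: piv[gi,gk,go,gr,gs,gv,hi] rk=7  ker:hk,ho,hr,hs,hv,ik,io,ir,is,iv,ko,kr,ks,kv,or,os,ov,rs,rv,sv
∂2: piv[gik,gir,gks,gor,grs,grv,gsv,hir,his,hiv,hor,hos,hrs,hsv,ior,iov,krv] rk=17  ker:irs,ors,orv,rsv
b_1=(27−7)−17=3

b_1=3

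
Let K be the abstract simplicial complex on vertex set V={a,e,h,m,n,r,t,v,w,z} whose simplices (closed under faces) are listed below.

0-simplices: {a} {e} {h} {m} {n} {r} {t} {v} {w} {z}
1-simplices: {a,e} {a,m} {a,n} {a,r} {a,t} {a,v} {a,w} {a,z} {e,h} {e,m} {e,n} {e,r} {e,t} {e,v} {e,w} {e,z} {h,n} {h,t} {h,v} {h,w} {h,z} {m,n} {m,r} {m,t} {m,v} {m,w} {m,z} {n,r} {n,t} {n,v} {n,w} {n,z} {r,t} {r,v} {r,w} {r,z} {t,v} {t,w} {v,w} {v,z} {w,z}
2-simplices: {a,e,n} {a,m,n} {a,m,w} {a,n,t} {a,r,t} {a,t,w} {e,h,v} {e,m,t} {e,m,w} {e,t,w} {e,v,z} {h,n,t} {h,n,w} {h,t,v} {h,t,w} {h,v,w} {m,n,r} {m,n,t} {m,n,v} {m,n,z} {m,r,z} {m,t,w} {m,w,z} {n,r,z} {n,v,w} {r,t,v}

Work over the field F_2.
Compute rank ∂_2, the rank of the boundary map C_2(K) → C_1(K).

n_0=10 n_1=41 n_2=26  [Z2]
∂1: piv[ae,am,an,ar,at,av,aw,az,eh] rk=9  ker:em,en,er,et,ev,ew,ez,hn,ht,hv,hw,hz,mn,mr,mt,mv,mw,mz,nr,nt,nv,nw,nz,rt,rv,rw,rz,tv,tw,vw,vz,wz
∂2: piv[aen,amn,amw,ant,art,atw,ehv,emt,emw,etw,evz,hnt,hnw,htv,htw,hvw,mnr,mnv,mnz,mrz,mwz,nvw,rtv] rk=23  ker:mnt,mtw,nrz
rk∂_2=23

rank∂_2=23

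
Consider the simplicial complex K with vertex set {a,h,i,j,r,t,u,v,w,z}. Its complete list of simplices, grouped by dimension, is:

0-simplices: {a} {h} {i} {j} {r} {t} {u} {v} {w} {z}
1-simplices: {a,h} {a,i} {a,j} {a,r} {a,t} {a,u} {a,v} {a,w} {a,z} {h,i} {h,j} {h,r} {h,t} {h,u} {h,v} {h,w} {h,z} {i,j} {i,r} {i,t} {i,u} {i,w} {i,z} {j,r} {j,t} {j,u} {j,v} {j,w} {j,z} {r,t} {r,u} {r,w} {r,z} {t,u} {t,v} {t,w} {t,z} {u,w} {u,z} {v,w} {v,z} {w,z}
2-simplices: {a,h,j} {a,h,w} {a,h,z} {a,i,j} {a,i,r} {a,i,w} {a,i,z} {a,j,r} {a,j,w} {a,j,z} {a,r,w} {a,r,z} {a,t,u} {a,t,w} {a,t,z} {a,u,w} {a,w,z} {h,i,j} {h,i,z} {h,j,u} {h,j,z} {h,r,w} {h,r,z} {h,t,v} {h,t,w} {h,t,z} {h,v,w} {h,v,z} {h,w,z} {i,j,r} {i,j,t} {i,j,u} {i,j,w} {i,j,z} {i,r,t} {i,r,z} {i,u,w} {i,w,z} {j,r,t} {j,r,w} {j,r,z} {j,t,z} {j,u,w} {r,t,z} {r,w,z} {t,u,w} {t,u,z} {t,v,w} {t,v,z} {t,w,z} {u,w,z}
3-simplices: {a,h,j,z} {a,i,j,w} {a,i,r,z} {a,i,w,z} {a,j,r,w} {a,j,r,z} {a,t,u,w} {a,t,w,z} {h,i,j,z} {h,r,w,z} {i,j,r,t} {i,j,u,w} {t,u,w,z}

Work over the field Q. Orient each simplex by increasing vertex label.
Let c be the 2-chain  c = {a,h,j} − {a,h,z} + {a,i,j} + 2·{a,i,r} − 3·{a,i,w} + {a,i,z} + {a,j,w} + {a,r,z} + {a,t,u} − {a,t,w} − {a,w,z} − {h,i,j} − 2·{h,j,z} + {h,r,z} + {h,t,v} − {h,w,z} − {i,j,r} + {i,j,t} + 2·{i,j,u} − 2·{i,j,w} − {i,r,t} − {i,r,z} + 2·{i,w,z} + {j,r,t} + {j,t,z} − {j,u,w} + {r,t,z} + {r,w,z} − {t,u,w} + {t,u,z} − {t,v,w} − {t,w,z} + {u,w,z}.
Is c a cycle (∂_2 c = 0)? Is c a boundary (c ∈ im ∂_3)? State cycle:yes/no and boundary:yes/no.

n_0=10 n_1=42 n_2=51 n_3=13  [Q]
∂1: piv[ah,ai,aj,ar,at,au,av,aw,az] rk=9  ker:hi,hj,hr,ht,hu,hv,hw,hz,ij,ir,it,iu,iw,iz,jr,jt,ju,jv,jw,jz,rt,ru,rw,rz,tu,tv,tw,tz,uw,uz,vw,vz,wz
∂2: piv[ahj,ahw,ahz,aij,air,aiw,aiz,ajr,ajw,ajz,arw,arz,atu,atw,atz,auw,awz,hij,hju,hrw,htv,htw,hvw,hvz,ijt,iju,irt,iuw,jtz,tuz] rk=30  ker:hiz,hjz,hrz,htz,hwz,ijr,ijw,ijz,irz,iwz,jrt,jrw,jrz,juw,rtz,rwz,tuw,tvw,tvz,twz,uwz
∂3: piv[ahjz,aijw,airz,aiwz,ajrw,ajrz,atuw,atwz,hijz,hrwz,ijrt,ijuw,tuwz] rk=13
∂2c = {a,i} − {a,j} − {a,r} − {a,u} + 2·{a,w} − {h,i} + {h,r} + {h,t} − {h,v} − {h,w} + {h,z} + {i,r} − 2·{i,u} + {i,w} + {j,t} + {j,u} − 3·{j,z} + {r,t} + {r,w} − {r,z} + {t,u} + 2·{t,z} − {u,w} − {v,w} + {w,z}

cycle:no boundary:no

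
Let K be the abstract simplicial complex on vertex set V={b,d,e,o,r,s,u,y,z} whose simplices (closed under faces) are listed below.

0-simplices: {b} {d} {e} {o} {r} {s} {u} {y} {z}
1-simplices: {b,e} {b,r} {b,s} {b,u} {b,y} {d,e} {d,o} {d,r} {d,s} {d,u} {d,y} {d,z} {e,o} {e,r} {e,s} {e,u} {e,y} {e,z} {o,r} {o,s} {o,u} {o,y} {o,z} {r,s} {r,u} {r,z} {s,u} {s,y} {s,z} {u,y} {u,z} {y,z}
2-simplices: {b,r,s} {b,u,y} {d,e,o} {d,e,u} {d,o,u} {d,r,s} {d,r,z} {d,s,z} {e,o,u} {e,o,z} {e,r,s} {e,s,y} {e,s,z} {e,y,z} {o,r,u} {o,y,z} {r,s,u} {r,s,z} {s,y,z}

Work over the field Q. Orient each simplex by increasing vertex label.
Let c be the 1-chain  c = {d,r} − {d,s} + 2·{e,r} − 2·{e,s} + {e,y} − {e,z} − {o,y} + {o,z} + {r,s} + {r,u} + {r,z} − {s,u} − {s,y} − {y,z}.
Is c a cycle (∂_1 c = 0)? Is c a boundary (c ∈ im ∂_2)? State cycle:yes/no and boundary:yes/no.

n_0=9 n_1=32 n_2=19  [Q]
∂1: piv[be,br,bs,bu,by,de,do,dz] rk=8  ker:dr,ds,du,dy,eo,er,es,eu,ey,ez,or,os,ou,oy,oz,rs,ru,rz,su,sy,sz,uy,uz,yz
∂2: piv[brs,buy,deo,deu,dou,drs,drz,dsz,eoz,ers,esy,esz,eyz,oru,oyz,rsu] rk=16  ker:eou,rsz,syz
∂1c = 0
c vs im∂2: reduces to 0 ⇒ boundary

cycle:yes boundary:yes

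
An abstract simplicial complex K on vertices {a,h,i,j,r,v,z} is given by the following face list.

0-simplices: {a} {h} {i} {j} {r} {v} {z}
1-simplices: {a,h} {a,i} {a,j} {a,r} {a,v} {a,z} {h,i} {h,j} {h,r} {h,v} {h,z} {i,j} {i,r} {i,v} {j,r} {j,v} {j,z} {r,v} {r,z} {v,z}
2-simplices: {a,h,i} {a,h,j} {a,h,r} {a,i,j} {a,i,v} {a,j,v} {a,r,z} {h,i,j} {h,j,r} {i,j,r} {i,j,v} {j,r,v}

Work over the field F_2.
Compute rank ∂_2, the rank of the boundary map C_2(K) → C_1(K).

n_0=7 n_1=20 n_2=12  [Z2]
∂1: piv[ah,ai,aj,ar,av,az] rk=6  ker:hi,hj,hr,hv,hz,ij,ir,iv,jr,jv,jz,rv,rz,vz
∂2: piv[ahi,ahj,ahr,aij,aiv,ajv,arz,hjr,ijr,jrv] rk=10  ker:hij,ijv
rk∂_2=10

rank∂_2=10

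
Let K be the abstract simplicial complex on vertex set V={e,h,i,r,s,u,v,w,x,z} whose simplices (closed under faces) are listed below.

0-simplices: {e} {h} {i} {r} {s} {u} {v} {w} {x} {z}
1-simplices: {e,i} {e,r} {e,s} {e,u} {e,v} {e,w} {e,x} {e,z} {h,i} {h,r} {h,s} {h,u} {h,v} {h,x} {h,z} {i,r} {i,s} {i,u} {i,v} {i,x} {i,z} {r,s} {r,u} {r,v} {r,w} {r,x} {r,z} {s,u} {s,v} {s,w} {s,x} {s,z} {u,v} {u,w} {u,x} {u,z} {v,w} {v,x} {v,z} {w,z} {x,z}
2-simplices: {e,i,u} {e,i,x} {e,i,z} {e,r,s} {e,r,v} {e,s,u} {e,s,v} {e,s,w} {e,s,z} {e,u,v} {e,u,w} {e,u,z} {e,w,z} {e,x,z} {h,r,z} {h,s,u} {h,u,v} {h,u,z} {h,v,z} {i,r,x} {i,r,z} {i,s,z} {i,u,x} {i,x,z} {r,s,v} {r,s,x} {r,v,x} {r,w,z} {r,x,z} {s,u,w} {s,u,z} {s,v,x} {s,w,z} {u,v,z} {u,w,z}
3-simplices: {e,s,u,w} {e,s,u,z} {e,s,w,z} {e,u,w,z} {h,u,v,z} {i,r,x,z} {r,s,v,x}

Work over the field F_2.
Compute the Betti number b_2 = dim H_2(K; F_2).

n_0=10 n_1=41 n_2=35 n_3=7  [Z2]
∂1: piv[ei,er,es,eu,ev,ew,ex,ez,hi] rk=9  ker:hr,hs,hu,hv,hx,hz,ir,is,iu,iv,ix,iz,rs,ru,rv,rw,rx,rz,su,sv,sw,sx,sz,uv,uw,ux,uz,vw,vx,vz,wz,xz
∂2: piv[eiu,eix,eiz,ers,erv,esu,esv,esw,esz,euv,euw,euz,ewz,exz,hrz,hsu,huv,huz,hvz,irx,irz,isz,iux,rsx,rvx,rwz] rk=26  ker:ixz,rsv,rxz,suw,suz,svx,swz,uvz,uwz
∂3: piv[esuw,esuz,eswz,euwz,huvz,irxz,rsvx] rk=7
b_2=(35−26)−7=2

b_2=2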